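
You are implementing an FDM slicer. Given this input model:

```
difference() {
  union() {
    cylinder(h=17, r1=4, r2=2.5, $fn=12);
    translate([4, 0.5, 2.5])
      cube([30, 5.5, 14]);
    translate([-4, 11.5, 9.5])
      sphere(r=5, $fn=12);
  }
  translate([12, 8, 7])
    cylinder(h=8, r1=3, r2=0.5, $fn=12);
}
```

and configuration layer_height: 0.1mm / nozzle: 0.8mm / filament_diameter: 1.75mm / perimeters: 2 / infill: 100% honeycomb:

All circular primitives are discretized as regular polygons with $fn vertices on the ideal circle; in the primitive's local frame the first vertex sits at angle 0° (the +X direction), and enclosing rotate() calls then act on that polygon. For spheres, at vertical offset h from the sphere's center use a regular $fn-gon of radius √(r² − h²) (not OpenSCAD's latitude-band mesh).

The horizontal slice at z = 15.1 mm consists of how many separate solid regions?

At z = 15.1 mm: the cone (r1=4→r2=2.5) has section circumradius 2.668 here — a regular 12-gon; the cube at (4, 0.5) is present — its section is the full 30×5.5 rectangle; the sphere at (-4, 11.5) is absent (|z−center|=5.600 > r=5); Combining (union): the 2 present regions are separate (no shared area or edge), so areas and boundary lengths simply add and each stays a separate island — 2 connected regions; the cone at (12, 8) does not reach this height (z outside [7, 15]); Subtracting the remaining from the first: none of the subtracted shapes is present at this height, so that combined region is unchanged — 2 connected regions. The result has 2 disconnected regions.

2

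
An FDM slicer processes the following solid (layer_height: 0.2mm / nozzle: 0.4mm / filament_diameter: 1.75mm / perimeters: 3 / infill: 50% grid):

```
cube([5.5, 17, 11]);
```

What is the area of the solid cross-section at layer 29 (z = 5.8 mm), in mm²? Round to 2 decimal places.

At z = 5.8 mm: the cube (footprint 5.5×17) is included at this height (area 93.50 mm²). Overall, the cross-section is a single solid region. Net area = 93.50 mm².

93.50 mm²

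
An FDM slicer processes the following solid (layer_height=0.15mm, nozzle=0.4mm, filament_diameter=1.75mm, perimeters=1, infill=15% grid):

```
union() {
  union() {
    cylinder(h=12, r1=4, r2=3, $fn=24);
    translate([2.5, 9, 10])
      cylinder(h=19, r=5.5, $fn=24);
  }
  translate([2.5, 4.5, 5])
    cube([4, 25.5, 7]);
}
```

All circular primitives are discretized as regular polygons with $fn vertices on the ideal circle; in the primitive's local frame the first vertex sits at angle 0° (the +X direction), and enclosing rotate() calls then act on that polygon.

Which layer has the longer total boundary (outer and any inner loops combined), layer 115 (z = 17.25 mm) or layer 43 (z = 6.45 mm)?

Layer 115 (z = 17.25): the cone is absent (z outside [0, 12]); the r=5.5 cylinder at (2.5, 9) gives a regular 24-gon of circumradius 5.5 (constant along its height) (perimeter = 2·24·5.500·sin(180°/24) = 34.46 mm); Combining (union): only the r=5.5 cylinder at (2.5, 9) is present, so the union is just that shape — boundary = 34.46 mm; the cube at (2.5, 4.5) is not intersected at this z (z outside [5, 12]); Taking the union: only that combined region is present, so the union is just that shape — boundary = 34.46 mm. So its perimeter = 34.46 mm. Layer 43 (z = 6.45): the cone: at t=0.537 of its height the radius interpolates to r₁+(r₂−r₁)t = 3.462, giving a regular 24-gon of that circumradius (perimeter = 2·24·3.462·sin(180°/24) = 21.69 mm); the cylinder at (2.5, 9) is absent (z outside [10, 29]); Combining (union): only the cone is present, so the union is just that shape — boundary = 21.69 mm; the cube at (2.5, 4.5) is present — its section is the full 4×25.5 rectangle (perimeter 59.00 mm); Merging all regions: the 2 present regions are separate (no shared area or edge), so areas and boundary lengths simply add and each stays a separate island — boundary = 80.69 mm. So its perimeter = 80.69 mm. Layer 43 is larger (80.69 vs 34.46 mm).

layer 43 (z = 6.45 mm)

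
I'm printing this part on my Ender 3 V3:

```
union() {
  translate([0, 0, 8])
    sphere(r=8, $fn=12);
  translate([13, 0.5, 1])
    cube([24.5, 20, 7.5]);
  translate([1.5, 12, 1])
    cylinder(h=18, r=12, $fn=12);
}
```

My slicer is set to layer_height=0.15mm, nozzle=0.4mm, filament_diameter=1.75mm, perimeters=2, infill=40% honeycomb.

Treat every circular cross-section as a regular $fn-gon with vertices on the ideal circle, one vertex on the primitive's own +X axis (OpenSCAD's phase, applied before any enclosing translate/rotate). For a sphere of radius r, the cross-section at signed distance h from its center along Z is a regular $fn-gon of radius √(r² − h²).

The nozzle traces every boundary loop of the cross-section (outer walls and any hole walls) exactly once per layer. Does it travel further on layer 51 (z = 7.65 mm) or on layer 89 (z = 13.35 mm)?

Layer 51 (z = 7.65): the sphere: section is a regular 12-gon, circumradius = √(r²−h²) = √(8²−0.35²) = 7.992 (perimeter = 2·12·7.992·sin(180°/12) = 49.65 mm); the cube at (13, 0.5) (footprint 24.5×20) is included at this height (perimeter 89.00 mm); the r=12 cylinder at (1.5, 12) gives a regular 12-gon of circumradius 12 (constant along its height) (perimeter = 2·12·12.000·sin(180°/12) = 74.54 mm); Taking the union: the regions partially overlap (shared area 77.69 mm²), so the edge portions inside another operand are dropped and the merged outline is re-measured after clipping — boundary = 170.75 mm. So its perimeter = 170.75 mm. Layer 89 (z = 13.35): the r=8 sphere contributes a regular 12-gon of circumradius √(8²−5.35²) = 5.948 (perimeter = 2·12·5.948·sin(180°/12) = 36.95 mm); the cube at (13, 0.5) is absent (z outside [1, 8.5]); the cylinder at (1.5, 12): section is a regular 12-gon, circumradius r=12 (perimeter = 2·12·12.000·sin(180°/12) = 74.54 mm); Merging all regions: the regions partially overlap (shared area 43.38 mm²), so the edge portions inside another operand are dropped and the merged outline is re-measured after clipping — boundary = 85.02 mm. So its perimeter = 85.02 mm. Layer 51 is larger (170.75 vs 85.02 mm).

layer 51 (z = 7.65 mm)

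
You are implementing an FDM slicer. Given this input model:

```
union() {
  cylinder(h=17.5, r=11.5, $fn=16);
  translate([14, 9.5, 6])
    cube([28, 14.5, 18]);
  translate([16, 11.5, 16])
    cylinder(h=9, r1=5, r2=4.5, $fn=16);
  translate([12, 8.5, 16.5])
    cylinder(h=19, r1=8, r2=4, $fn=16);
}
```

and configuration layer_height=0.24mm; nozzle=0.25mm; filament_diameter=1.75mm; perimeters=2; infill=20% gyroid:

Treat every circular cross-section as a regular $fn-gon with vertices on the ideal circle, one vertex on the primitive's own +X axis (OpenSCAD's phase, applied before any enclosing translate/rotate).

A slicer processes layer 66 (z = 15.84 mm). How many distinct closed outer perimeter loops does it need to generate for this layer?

2

At z = 15.84 mm: the cylinder: section is a regular 16-gon, circumradius r=11.5; the cube at (14, 9.5) is present — its section is the full 28×14.5 rectangle; the cone at (16, 11.5) is absent (z outside [16, 25]); the cone at (12, 8.5) is absent (z outside [16.5, 35.5]); Merging all regions: the 2 present regions are separate (no shared area or edge), so areas and boundary lengths simply add and each stays a separate island — 2 connected regions. The result has 2 disconnected regions.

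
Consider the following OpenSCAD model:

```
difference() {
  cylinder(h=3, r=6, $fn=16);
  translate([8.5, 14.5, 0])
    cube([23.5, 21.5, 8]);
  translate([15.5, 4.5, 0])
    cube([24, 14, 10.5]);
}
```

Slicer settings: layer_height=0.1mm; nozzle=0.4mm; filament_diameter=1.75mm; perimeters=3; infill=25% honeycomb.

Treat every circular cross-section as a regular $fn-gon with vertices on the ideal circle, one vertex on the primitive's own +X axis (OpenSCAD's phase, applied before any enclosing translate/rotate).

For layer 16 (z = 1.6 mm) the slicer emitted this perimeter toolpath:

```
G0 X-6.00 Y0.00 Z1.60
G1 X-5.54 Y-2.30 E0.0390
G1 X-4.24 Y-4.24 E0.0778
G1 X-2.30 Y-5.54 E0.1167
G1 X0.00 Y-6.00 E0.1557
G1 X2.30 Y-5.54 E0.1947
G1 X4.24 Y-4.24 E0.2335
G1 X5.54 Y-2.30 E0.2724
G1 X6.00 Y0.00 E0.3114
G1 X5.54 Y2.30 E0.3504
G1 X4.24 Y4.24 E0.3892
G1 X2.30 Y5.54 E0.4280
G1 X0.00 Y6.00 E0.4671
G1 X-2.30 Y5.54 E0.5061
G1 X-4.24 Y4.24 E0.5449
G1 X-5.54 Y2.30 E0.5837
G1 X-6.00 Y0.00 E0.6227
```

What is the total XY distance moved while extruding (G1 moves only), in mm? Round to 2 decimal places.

37.45 mm

Sum the Euclidean lengths of each G1 segment: total = 37.45 mm.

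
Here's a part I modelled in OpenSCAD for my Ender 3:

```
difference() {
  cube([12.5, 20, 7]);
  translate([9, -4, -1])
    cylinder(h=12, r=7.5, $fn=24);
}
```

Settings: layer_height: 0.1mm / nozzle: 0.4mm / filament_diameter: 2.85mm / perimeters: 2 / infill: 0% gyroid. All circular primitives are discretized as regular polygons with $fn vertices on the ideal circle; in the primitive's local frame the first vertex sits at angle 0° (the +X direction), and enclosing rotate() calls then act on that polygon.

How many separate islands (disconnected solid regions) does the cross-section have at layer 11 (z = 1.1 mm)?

1

At z = 1.1 mm: the 12.5×20 cube contributes its full rectangle; the r=7.5 cylinder at (9, -4) contributes a regular 24-gon of circumradius 7.5; Subtracting the remaining from the first: starting from the 12.5×20 cube, the r=7.5 cylinder at (9, -4) partially overlaps it — only the 26.44 mm² overlap (of its 174.70 mm²) is removed, clipping the outline — 1 connected region. Overall, the cross-section is a single solid region. Island count = 1.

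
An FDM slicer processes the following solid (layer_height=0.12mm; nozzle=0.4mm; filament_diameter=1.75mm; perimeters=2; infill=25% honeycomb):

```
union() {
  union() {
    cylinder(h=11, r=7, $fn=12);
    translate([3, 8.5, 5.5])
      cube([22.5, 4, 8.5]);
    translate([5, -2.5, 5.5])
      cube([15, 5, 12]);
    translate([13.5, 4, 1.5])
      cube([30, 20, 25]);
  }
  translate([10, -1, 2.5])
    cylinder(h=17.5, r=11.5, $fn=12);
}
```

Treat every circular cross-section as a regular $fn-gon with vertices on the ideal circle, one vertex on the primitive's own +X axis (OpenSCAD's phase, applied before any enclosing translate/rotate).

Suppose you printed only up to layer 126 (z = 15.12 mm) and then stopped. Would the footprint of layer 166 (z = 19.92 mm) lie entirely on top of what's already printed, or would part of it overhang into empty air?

Compare the two slices. At z = 15.12: the cylinder does not reach this height (z outside [0, 11]); the cube at (3, 8.5) does not reach this height (z outside [5.5, 14]); the cube at (5, -2.5) (footprint 15×5) is included at this height (area 75.00 mm²); the 30×20 cube at (13.5, 4) contributes its full rectangle (area 600.00 mm²); Combining (union): the 2 present regions are separate (no shared area or edge), so areas and boundary lengths simply add and each stays a separate island — area = 675.00 mm²; the r=11.5 cylinder at (10, -1) gives a regular 12-gon of circumradius 11.5 (constant along its height) (area = (12/2)·11.500²·sin(360°/12) = 396.75 mm²); Taking the union: the regions partially overlap — summed areas 1071.75 mm² minus the doubly-counted overlap 98.93 mm² gives 972.82 mm² — area = 972.82 mm². At z = 19.92: the cylinder is absent (z outside [0, 11]); the cube at (3, 8.5) is not intersected at this z (z outside [5.5, 14]); the cube at (5, -2.5) is absent (z outside [5.5, 17.5]); the 30×20 cube at (13.5, 4) contributes its full rectangle (area 600.00 mm²); Combining (union): only the 30×20 cube at (13.5, 4) is present, so the union is just that shape — area = 600.00 mm²; the r=11.5 cylinder at (10, -1) contributes a regular 12-gon of circumradius 11.5 (area = (12/2)·11.500²·sin(360°/12) = 396.75 mm²); Merging all regions: the regions partially overlap — summed areas 996.75 mm² minus the doubly-counted overlap 23.93 mm² gives 972.82 mm² — area = 972.82 mm². Checking containment: the cross-section at z = 19.92 is a subset of the cross-section at z = 15.12.

entirely on top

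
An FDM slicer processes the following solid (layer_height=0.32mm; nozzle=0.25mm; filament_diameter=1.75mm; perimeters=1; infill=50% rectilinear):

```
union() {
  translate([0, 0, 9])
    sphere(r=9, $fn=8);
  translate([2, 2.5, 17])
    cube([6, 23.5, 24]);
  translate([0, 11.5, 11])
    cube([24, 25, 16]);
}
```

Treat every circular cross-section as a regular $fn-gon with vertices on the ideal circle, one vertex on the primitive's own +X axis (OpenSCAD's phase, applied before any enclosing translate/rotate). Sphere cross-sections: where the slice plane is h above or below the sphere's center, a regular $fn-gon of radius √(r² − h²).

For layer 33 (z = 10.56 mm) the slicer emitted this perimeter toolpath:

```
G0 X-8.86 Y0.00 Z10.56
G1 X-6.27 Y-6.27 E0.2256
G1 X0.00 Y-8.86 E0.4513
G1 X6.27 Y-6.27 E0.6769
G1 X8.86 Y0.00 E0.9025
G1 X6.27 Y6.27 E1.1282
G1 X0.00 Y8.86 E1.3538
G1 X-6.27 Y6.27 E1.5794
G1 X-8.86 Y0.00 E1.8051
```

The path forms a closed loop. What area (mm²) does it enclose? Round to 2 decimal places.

222.21 mm²

Apply the shoelace formula to the sequence of (X, Y) vertices; enclosed area = 222.21 mm².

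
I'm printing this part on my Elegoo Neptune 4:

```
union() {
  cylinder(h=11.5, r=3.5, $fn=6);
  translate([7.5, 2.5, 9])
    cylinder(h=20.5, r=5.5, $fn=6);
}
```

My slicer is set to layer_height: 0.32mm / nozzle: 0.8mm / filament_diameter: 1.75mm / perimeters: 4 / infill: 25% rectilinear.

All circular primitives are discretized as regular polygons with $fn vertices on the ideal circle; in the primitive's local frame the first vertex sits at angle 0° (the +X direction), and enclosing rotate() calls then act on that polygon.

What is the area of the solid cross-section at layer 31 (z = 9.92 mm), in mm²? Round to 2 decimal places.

110.27 mm²

At z = 9.92 mm: the r=3.5 cylinder gives a regular 6-gon of circumradius 3.5 (constant along its height) (area = (6/2)·3.500²·sin(360°/6) = 31.83 mm²); the r=5.5 cylinder at (7.5, 2.5) contributes a regular 6-gon of circumradius 5.5 (area = (6/2)·5.500²·sin(360°/6) = 78.59 mm²); Combining (union): the regions partially overlap — summed areas 110.42 mm² minus the doubly-counted overlap 0.14 mm² gives 110.27 mm² — area = 110.27 mm². Overall, the cross-section is a single solid region. Net area = 110.27 mm².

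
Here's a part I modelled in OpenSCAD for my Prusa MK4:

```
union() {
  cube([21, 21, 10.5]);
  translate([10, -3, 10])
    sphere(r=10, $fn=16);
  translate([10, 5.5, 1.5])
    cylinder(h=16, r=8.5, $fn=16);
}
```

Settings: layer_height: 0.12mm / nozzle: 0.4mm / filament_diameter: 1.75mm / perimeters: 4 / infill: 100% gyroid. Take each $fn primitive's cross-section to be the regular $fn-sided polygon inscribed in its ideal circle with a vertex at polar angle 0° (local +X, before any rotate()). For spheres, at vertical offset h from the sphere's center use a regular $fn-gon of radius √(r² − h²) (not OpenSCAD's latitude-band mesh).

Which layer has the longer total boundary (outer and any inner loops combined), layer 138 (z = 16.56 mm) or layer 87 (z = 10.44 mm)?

layer 87 (z = 10.44 mm)

Layer 138 (z = 16.56): the cube is not intersected at this z (z outside [0, 10.5]); the sphere at (10, -3): section is a regular 16-gon, circumradius = √(r²−h²) = √(10²−6.56²) = 7.548 (perimeter = 2·16·7.548·sin(180°/16) = 47.12 mm); the r=8.5 cylinder at (10, 5.5) contributes a regular 16-gon of circumradius 8.5 (perimeter = 2·16·8.500·sin(180°/16) = 53.06 mm); Taking the union: the regions partially overlap (shared area 68.97 mm²), so the edge portions inside another operand are dropped and the merged outline is re-measured after clipping — boundary = 68.29 mm. So its perimeter = 68.29 mm. Layer 87 (z = 10.44): the cube (footprint 21×21) is included at this height (perimeter 84.00 mm); the r=10 sphere at (10, -3) slices to a regular 16-gon of circumradius 9.990 (√(r²−h²) with h=0.44 from center) (perimeter = 2·16·9.990·sin(180°/16) = 62.37 mm); the r=8.5 cylinder at (10, 5.5) contributes a regular 16-gon of circumradius 8.5 (perimeter = 2·16·8.500·sin(180°/16) = 53.06 mm); Taking the union: the regions partially overlap (shared area 315.82 mm²), so the edge portions inside another operand are dropped and the merged outline is re-measured after clipping — boundary = 102.51 mm. So its perimeter = 102.51 mm. Layer 87 is larger (102.51 vs 68.29 mm).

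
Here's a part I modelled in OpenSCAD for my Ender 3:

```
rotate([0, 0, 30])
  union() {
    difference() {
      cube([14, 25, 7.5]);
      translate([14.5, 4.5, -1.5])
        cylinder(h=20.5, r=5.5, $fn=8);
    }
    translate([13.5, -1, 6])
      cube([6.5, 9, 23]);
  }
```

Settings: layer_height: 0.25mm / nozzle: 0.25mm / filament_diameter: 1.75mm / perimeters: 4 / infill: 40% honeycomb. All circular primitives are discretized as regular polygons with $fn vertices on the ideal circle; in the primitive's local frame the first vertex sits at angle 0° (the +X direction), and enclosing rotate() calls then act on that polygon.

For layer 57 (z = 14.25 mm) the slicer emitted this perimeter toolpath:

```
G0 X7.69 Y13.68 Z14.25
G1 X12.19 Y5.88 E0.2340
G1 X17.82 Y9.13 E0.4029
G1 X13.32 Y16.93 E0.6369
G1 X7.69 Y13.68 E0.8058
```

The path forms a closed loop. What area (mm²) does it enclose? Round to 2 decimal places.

58.54 mm²

Apply the shoelace formula to the sequence of (X, Y) vertices; enclosed area = 58.54 mm².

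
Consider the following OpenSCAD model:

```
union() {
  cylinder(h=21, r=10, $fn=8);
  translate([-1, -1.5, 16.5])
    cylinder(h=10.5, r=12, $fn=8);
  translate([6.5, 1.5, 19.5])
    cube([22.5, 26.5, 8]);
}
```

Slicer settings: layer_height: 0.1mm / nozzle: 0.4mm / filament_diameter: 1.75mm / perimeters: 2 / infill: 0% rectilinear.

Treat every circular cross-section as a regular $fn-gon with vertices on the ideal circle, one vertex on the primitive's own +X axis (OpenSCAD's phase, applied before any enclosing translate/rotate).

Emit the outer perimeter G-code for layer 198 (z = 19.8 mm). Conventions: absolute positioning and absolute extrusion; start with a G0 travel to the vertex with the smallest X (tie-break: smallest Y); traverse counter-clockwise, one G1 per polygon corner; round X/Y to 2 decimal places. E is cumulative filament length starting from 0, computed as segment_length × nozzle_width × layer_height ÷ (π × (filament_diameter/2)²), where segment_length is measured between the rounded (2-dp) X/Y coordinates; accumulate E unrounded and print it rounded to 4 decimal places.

G0 X-13.00 Y-1.50 Z19.80
G1 X-9.49 Y-9.99 E0.1528
G1 X-1.00 Y-13.50 E0.3056
G1 X7.49 Y-9.99 E0.4583
G1 X11.00 Y-1.50 E0.6111
G1 X9.76 Y1.50 E0.6651
G1 X29.00 Y1.50 E0.9851
G1 X29.00 Y28.00 E1.4258
G1 X6.50 Y28.00 E1.7999
G1 X6.50 Y7.39 E2.1427
G1 X-1.00 Y10.50 E2.2777
G1 X-9.49 Y6.99 E2.4305
G1 X-13.00 Y-1.50 E2.5833

At z = 19.8 mm: the r=10 cylinder gives a regular 8-gon of circumradius 10 (constant along its height); the cylinder at (-1, -1.5): section is a regular 8-gon, circumradius r=12; the cube at (6.5, 1.5) is present — its section is the full 22.5×26.5 rectangle; Taking the union: the regions partially overlap (shared area 294.68 mm²), so overlapping operands fuse into one piece — 1 connected region. The outline is a single polygon with 12 vertices. Extrusion per mm of travel: 0.4 × 0.1 / (π × 0.875²) = 0.016630. Accumulating E over each segment gives final E = 2.5833.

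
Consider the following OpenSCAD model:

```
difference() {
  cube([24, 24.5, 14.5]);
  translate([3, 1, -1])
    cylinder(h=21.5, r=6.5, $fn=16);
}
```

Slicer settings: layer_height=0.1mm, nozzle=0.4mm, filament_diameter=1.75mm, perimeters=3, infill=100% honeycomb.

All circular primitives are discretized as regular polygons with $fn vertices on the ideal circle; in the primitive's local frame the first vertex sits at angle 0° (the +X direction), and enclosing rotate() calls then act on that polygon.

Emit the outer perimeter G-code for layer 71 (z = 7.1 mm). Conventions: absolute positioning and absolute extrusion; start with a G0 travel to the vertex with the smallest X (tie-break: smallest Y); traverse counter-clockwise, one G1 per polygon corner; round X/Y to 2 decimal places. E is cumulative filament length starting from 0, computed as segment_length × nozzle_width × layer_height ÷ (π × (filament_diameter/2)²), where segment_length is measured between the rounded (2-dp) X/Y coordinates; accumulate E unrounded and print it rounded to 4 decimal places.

G0 X0.00 Y6.66 Z7.10
G1 X0.51 Y7.01 E0.0103
G1 X3.00 Y7.50 E0.0525
G1 X5.49 Y7.01 E0.0947
G1 X7.60 Y5.60 E0.1369
G1 X9.01 Y3.49 E0.1791
G1 X9.50 Y1.00 E0.2213
G1 X9.30 Y0.00 E0.2383
G1 X24.00 Y0.00 E0.4827
G1 X24.00 Y24.50 E0.8902
G1 X0.00 Y24.50 E1.2893
G1 X0.00 Y6.66 E1.5860

At z = 7.1 mm: the cube is present — its section is the full 24×24.5 rectangle; the cylinder at (3, 1): section is a regular 16-gon, circumradius r=6.5; After the difference (first − rest): starting from the 24×24.5 cube, the r=6.5 cylinder at (3, 1) partially overlaps it — only the 60.28 mm² overlap (of its 129.35 mm²) is removed, clipping the outline — 1 connected region. The outline is a single polygon with 11 vertices. Extrusion per mm of travel: 0.4 × 0.1 / (π × 0.875²) = 0.016630. Accumulating E over each segment gives final E = 1.5860.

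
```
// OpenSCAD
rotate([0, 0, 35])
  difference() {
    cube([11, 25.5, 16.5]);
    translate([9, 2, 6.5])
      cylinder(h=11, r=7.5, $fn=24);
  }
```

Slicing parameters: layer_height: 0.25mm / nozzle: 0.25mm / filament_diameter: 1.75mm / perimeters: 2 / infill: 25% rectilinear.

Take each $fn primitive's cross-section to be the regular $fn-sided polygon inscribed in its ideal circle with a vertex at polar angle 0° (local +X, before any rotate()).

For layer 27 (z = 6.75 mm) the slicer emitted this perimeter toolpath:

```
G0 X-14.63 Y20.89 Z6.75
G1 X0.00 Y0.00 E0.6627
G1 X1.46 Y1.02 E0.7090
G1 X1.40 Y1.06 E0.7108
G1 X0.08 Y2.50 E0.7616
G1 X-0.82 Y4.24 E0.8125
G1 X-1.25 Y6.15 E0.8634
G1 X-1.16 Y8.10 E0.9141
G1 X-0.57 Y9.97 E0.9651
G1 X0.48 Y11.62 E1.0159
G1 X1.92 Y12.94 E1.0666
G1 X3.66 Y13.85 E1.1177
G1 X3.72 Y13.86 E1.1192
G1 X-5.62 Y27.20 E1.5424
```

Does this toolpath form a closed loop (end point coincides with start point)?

Start point (G0): (-14.63, 20.89). End point (last G1): the path does not return to the start — open.

no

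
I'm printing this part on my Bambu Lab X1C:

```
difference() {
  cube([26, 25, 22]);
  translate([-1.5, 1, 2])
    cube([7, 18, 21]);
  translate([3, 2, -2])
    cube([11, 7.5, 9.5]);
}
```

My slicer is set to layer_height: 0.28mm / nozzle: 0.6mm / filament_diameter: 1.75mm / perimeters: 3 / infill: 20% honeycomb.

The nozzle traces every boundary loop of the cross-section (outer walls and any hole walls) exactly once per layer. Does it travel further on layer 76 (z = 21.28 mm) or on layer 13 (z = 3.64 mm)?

Layer 76 (z = 21.28): the 26×25 cube contributes its full rectangle (perimeter 102.00 mm); the cube at (-1.5, 1) is present — its section is the full 7×18 rectangle (perimeter 50.00 mm); the cube at (3, 2) does not reach this height (z outside [-2, 7.5]); Subtracting the remaining from the first: starting from the 26×25 cube, the 7×18 cube at (-1.5, 1) partially overlaps it — only the 99.00 mm² overlap (of its 126.00 mm²) is removed, clipping the outline — boundary = 113.00 mm. So its perimeter = 113.00 mm. Layer 13 (z = 3.64): the cube is present — its section is the full 26×25 rectangle (perimeter 102.00 mm); the cube at (-1.5, 1) is present — its section is the full 7×18 rectangle (perimeter 50.00 mm); the 11×7.5 cube at (3, 2) contributes its full rectangle (perimeter 37.00 mm); Subtracting the remaining from the first: starting from the 26×25 cube, the 7×18 cube at (-1.5, 1) partially overlaps it — only the 99.00 mm² overlap (of its 126.00 mm²) is removed, clipping the outline; the 11×7.5 cube at (3, 2) partially overlaps it — only the 63.75 mm² overlap (of its 82.50 mm²) is removed, clipping the outline — boundary = 130.00 mm. So its perimeter = 130.00 mm. Layer 13 is larger (130.00 vs 113.00 mm).

layer 13 (z = 3.64 mm)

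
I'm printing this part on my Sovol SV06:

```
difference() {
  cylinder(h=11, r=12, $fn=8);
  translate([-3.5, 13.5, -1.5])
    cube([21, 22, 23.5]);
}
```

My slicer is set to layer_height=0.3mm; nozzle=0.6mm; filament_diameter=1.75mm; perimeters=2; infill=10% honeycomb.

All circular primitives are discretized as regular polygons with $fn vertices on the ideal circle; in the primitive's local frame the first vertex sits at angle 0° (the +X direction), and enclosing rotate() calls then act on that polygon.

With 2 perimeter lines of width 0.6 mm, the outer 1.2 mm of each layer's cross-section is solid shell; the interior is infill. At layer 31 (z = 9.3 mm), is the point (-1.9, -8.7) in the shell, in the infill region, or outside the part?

infill

At z = 9.3 mm: the r=12 cylinder contributes a regular 8-gon of circumradius 12; the cube at (-3.5, 13.5) is present — its section is the full 21×22 rectangle; After the difference (first − rest): starting from the r=12 cylinder, the 21×22 cube at (-3.5, 13.5) misses the remaining region (no effect) — 1 connected region. Overall, the cross-section is a single solid region. The nearest boundary edge runs (-0.00, -12.00)→(-8.49, -8.49); distance from the point to it = 2.32 mm. The point is inside the cross-section and 2.32 mm from the nearest boundary — more than the 1.2 mm shell width (2 × 0.6), so it's in the infill interior.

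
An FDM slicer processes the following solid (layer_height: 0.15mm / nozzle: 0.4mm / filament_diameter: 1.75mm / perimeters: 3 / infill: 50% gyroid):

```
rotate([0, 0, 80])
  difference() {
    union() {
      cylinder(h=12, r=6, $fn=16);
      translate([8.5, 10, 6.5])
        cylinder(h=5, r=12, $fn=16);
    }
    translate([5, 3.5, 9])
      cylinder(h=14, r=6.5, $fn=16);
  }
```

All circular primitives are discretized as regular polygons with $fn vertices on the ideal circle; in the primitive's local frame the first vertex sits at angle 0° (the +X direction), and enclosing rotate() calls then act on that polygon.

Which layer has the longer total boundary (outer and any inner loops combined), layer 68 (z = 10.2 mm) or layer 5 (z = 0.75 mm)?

layer 68 (z = 10.2 mm)

Layer 68 (z = 10.2): the r=6 cylinder gives a regular 16-gon of circumradius 6 (constant along its height) (perimeter = 2·16·6.000·sin(180°/16) = 37.46 mm); the r=12 cylinder at (8.5, 10) gives a regular 16-gon of circumradius 12 (constant along its height) (perimeter = 2·16·12.000·sin(180°/16) = 74.91 mm); Merging all regions: the regions partially overlap (shared area 35.04 mm²), so the edge portions inside another operand are dropped and the merged outline is re-measured after clipping — boundary = 87.72 mm; the cylinder at (5, 3.5): section is a regular 16-gon, circumradius r=6.5 (perimeter = 2·16·6.500·sin(180°/16) = 40.58 mm); After the difference (first − rest): starting from the result so far, the r=6.5 cylinder at (5, 3.5) partially overlaps it — only the 126.87 mm² overlap (of its 129.35 mm²) is removed, clipping the outline — boundary = 120.53 mm; (whole slice rotated 80° about Z — lengths, areas and connectivity unchanged). So its perimeter = 120.53 mm. Layer 5 (z = 0.75): the r=6 cylinder gives a regular 16-gon of circumradius 6 (constant along its height) (perimeter = 2·16·6.000·sin(180°/16) = 37.46 mm); the cylinder at (8.5, 10) is not intersected at this z (z outside [6.5, 11.5]); Taking the union: only the r=6 cylinder is present, so the union is just that shape — boundary = 37.46 mm; the cylinder at (5, 3.5) does not reach this height (z outside [9, 23]); Subtracting the remaining from the first: none of the subtracted shapes is present at this height, so the result so far is unchanged — boundary = 37.46 mm; (rotated 80° about Z; rotation is an isometry so areas/perimeters/island counts are preserved). So its perimeter = 37.46 mm. Layer 68 is larger (120.53 vs 37.46 mm).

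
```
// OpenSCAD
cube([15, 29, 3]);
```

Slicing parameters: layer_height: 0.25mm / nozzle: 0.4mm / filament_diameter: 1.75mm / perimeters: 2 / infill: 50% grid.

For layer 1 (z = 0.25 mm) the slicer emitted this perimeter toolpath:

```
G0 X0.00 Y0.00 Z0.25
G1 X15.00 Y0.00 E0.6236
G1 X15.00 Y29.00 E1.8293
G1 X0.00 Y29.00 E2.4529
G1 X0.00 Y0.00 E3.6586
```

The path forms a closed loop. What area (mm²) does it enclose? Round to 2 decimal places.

435.00 mm²

Apply the shoelace formula to the sequence of (X, Y) vertices; enclosed area = 435.00 mm².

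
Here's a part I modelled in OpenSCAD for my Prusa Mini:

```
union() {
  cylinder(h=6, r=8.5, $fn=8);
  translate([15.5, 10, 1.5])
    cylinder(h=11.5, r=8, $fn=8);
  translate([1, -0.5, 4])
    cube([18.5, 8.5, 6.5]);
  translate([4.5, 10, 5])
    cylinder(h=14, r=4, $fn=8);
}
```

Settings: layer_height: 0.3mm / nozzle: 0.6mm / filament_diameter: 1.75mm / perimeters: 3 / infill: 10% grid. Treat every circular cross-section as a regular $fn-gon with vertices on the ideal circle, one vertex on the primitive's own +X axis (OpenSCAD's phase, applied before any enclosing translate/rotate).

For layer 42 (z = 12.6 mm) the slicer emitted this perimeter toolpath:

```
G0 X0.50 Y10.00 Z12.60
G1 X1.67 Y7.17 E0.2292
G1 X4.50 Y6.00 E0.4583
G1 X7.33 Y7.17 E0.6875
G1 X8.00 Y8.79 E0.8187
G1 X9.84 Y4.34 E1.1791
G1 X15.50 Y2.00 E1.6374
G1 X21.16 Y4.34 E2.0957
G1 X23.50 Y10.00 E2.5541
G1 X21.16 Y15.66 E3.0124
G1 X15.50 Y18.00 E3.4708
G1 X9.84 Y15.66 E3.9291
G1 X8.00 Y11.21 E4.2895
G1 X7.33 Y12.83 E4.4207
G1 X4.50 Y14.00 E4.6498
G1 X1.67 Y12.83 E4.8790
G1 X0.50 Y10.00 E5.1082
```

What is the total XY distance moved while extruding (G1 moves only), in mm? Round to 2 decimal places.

68.26 mm

Sum the Euclidean lengths of each G1 segment: total = 68.26 mm.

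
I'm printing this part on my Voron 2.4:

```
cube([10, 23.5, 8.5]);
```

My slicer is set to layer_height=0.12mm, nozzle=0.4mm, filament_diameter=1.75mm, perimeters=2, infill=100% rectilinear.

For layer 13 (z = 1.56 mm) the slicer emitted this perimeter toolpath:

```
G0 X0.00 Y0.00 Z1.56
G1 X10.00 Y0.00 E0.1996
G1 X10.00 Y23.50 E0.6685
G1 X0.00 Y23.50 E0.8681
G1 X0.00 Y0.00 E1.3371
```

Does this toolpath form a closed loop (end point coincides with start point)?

yes

Start point (G0): (0.00, 0.00). End point (last G1): the path returns to the start — closed.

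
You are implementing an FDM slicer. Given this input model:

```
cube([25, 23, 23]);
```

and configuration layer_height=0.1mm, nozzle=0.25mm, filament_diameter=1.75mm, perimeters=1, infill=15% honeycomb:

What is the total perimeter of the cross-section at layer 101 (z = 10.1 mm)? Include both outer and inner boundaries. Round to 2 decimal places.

At z = 10.1 mm: the cube is present — its section is the full 25×23 rectangle (perimeter 96.00 mm). Overall, the cross-section is a single solid region. Total boundary length (outer) = 96.00 mm.

96.00 mm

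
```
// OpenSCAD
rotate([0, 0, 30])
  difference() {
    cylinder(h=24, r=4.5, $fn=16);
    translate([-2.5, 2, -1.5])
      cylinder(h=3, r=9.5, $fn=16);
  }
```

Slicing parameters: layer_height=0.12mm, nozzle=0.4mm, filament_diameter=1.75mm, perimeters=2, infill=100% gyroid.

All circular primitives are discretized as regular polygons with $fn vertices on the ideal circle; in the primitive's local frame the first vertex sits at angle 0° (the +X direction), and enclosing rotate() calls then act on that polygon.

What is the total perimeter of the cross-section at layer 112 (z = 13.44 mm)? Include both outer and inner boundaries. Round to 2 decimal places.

28.09 mm

At z = 13.44 mm: the r=4.5 cylinder contributes a regular 16-gon of circumradius 4.5 (perimeter = 2·16·4.500·sin(180°/16) = 28.09 mm); the cylinder at (-2.5, 2) is not intersected at this z (z outside [-1.5, 1.5]); After the difference (first − rest): none of the subtracted shapes is present at this height, so the r=4.5 cylinder is unchanged — boundary = 28.09 mm; (whole slice rotated 30° about Z — lengths, areas and connectivity unchanged). Overall, the cross-section is a single solid region. Total boundary length (outer) = 28.09 mm.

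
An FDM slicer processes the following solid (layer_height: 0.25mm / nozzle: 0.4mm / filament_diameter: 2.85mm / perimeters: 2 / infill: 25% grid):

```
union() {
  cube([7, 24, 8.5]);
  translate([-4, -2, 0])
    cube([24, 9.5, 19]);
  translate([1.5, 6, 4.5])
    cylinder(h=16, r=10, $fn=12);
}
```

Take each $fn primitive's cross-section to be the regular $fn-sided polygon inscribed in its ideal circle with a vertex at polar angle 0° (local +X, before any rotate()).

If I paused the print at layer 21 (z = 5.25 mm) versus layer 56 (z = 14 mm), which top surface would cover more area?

Layer 21 (z = 5.25): the cube is present — its section is the full 7×24 rectangle (area 168.00 mm²); the 24×9.5 cube at (-4, -2) contributes its full rectangle (area 228.00 mm²); the r=10 cylinder at (1.5, 6) contributes a regular 12-gon of circumradius 10 (area = (12/2)·10.000²·sin(360°/12) = 300.00 mm²); Taking the union: the regions partially overlap — summed areas 696.00 mm² minus the doubly-counted overlap 242.63 mm² gives 453.37 mm² — area = 453.37 mm². So its area = 453.37 mm². Layer 56 (z = 14): the cube is not intersected at this z (z outside [0, 8.5]); the cube at (-4, -2) (footprint 24×9.5) is included at this height (area 228.00 mm²); the r=10 cylinder at (1.5, 6) gives a regular 12-gon of circumradius 10 (constant along its height) (area = (12/2)·10.000²·sin(360°/12) = 300.00 mm²); Taking the union: the regions partially overlap — summed areas 528.00 mm² minus the doubly-counted overlap 135.08 mm² gives 392.92 mm² — area = 392.92 mm². So its area = 392.92 mm². Layer 21 is larger (453.37 vs 392.92 mm²).

layer 21 (z = 5.25 mm)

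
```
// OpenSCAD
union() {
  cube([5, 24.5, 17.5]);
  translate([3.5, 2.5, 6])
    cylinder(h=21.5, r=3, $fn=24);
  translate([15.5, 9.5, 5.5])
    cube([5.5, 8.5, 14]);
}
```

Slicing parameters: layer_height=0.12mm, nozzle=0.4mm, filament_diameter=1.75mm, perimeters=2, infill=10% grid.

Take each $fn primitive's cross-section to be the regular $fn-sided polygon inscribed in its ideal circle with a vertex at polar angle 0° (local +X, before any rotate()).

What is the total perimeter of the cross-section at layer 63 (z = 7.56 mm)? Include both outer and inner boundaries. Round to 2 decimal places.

88.33 mm

At z = 7.56 mm: the cube (footprint 5×24.5) is included at this height (perimeter 59.00 mm); the r=3 cylinder at (3.5, 2.5) contributes a regular 24-gon of circumradius 3 (perimeter = 2·24·3.000·sin(180°/24) = 18.80 mm); the 5.5×8.5 cube at (15.5, 9.5) contributes its full rectangle (perimeter 28.00 mm); Merging all regions: the regions partially overlap (shared area 21.47 mm²), so the edge portions inside another operand are dropped and the merged outline is re-measured after clipping — boundary = 88.33 mm. Overall, the cross-section has 2 separate islands. Total boundary length (outer) = 88.33 mm.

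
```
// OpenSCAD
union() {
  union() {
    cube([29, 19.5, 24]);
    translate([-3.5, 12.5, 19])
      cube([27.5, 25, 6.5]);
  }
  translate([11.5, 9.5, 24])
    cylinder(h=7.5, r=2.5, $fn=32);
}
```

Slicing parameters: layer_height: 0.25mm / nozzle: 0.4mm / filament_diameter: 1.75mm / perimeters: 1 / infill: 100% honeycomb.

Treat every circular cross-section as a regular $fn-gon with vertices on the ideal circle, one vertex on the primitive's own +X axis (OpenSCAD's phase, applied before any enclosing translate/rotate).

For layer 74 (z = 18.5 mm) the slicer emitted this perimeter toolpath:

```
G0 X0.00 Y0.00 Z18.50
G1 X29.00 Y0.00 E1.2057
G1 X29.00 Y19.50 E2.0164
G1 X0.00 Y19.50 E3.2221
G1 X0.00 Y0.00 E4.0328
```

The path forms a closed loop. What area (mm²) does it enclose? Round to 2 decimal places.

565.50 mm²

Apply the shoelace formula to the sequence of (X, Y) vertices; enclosed area = 565.50 mm².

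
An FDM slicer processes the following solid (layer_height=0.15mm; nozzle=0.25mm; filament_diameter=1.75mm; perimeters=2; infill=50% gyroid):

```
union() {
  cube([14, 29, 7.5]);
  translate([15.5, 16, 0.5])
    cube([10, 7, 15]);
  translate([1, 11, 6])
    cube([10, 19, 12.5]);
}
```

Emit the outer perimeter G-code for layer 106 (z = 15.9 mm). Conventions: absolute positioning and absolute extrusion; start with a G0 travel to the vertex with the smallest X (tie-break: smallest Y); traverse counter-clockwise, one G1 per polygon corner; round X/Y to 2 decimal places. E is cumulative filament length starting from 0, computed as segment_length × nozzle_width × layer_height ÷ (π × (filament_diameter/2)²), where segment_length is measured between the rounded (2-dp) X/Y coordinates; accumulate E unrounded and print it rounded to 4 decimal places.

At z = 15.9 mm: the cube is absent (z outside [0, 7.5]); the cube at (15.5, 16) does not reach this height (z outside [0.5, 15.5]); the cube at (1, 11) is present — its section is the full 10×19 rectangle; Combining (union): only the 10×19 cube at (1, 11) is present, so the union is just that shape — 1 connected region. The outline is a single polygon with 4 vertices. Extrusion per mm of travel: 0.25 × 0.15 / (π × 0.875²) = 0.015591. Accumulating E over each segment gives final E = 0.9043.

G0 X1.00 Y11.00 Z15.90
G1 X11.00 Y11.00 E0.1559
G1 X11.00 Y30.00 E0.4521
G1 X1.00 Y30.00 E0.6080
G1 X1.00 Y11.00 E0.9043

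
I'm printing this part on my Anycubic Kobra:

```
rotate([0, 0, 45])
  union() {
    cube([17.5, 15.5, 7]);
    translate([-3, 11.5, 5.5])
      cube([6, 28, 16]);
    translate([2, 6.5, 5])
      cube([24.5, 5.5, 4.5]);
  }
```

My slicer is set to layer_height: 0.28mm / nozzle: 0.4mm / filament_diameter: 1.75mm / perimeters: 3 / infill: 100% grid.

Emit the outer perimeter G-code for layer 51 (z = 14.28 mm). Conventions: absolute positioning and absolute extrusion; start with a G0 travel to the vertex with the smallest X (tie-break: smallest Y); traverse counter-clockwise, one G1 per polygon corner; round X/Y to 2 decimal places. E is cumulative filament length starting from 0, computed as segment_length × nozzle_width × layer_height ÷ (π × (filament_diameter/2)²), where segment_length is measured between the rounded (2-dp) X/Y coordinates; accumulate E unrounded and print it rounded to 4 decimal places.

G0 X-30.05 Y25.81 Z14.28
G1 X-10.25 Y6.01 E1.3039
G1 X-6.01 Y10.25 E1.5831
G1 X-25.81 Y30.05 E2.8869
G1 X-30.05 Y25.81 E3.1662

At z = 14.28 mm: the cube does not reach this height (z outside [0, 7]); the cube at (-3, 11.5) is present — its section is the full 6×28 rectangle; the cube at (2, 6.5) is not intersected at this z (z outside [5, 9.5]); Merging all regions: only the 6×28 cube at (-3, 11.5) is present, so the union is just that shape — 1 connected region; (whole slice rotated 45° about Z — lengths, areas and connectivity unchanged). The outline is a single polygon with 4 vertices. Extrusion per mm of travel: 0.4 × 0.28 / (π × 0.875²) = 0.046564. Accumulating E over each segment gives final E = 3.1662.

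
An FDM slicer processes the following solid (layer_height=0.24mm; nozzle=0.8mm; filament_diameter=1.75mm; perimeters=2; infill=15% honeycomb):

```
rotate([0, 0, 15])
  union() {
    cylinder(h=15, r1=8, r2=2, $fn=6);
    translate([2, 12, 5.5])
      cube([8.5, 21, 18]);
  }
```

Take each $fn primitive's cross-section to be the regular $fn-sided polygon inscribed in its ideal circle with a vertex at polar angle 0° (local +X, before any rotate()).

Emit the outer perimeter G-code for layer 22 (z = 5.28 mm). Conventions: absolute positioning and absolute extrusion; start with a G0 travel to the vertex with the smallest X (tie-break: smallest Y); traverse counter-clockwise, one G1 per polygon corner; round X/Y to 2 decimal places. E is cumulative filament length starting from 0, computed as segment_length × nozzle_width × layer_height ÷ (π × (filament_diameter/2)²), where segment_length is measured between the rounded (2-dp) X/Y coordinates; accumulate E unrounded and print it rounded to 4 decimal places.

At z = 5.28 mm: the cone: at t=0.352 of its height the radius interpolates to r₁+(r₂−r₁)t = 5.888, giving a regular 6-gon of that circumradius; the cube at (2, 12) is absent (z outside [5.5, 23.5]); Combining (union): only the cone is present, so the union is just that shape — 1 connected region; (rotated 15° about Z; rotation is an isometry so areas/perimeters/island counts are preserved). The outline is a single polygon with 6 vertices. Extrusion per mm of travel: 0.8 × 0.24 / (π × 0.875²) = 0.079824. Accumulating E over each segment gives final E = 2.8197.

G0 X-5.69 Y-1.52 Z5.28
G1 X-1.52 Y-5.69 E0.4707
G1 X4.16 Y-4.16 E0.9403
G1 X5.69 Y1.52 E1.4099
G1 X1.52 Y5.69 E1.8806
G1 X-4.16 Y4.16 E2.3502
G1 X-5.69 Y-1.52 E2.8197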